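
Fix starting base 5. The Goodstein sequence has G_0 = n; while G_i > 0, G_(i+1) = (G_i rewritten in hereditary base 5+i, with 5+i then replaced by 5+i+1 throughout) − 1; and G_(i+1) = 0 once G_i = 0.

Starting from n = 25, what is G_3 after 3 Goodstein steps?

25 —HB5→ 5^2 —bump→ 6^2 = 36 —(−1)→ 35
35 —HB6→ 5·6 + 5 —bump→ 5·7 + 5 = 40 —(−1)→ 39
39 —HB7→ 5·7 + 4 —bump→ 5·8 + 4 = 44 —(−1)→ 43
43 —HB8→ 5·8 + 3 —bump→ 5·9 + 3 = 48 —(−1)→ 47

43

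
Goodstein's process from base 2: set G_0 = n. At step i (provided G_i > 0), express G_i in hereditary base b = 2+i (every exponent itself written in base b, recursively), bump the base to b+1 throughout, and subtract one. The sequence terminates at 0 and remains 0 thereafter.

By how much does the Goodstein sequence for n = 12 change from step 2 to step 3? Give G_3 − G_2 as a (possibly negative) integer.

14620

12 —HB2→ 2^(2 + 1) + 2^2 —bump→ 3^(3 + 1) + 3^3 = 108 —(−1)→ 107
107 —HB3→ 3^(3 + 1) + 2·3^2 + 2·3 + 2 —bump→ 4^(4 + 1) + 2·4^2 + 2·4 + 2 = 1066 —(−1)→ 1065
1065 —HB4→ 4^(4 + 1) + 2·4^2 + 2·4 + 1 —bump→ 5^(5 + 1) + 2·5^2 + 2·5 + 1 = 15686 —(−1)→ 15685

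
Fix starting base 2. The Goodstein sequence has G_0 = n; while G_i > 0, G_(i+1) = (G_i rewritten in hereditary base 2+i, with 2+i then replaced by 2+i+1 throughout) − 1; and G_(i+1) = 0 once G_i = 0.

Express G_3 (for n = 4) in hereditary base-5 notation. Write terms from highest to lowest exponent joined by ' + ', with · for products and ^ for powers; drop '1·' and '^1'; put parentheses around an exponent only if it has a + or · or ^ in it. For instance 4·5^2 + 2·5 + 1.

2·5^2 + 2·5

4 —HB2→ 2^2 —bump→ 3^3 = 27 —(−1)→ 26
26 —HB3→ 2·3^2 + 2·3 + 2 —bump→ 2·4^2 + 2·4 + 2 = 42 —(−1)→ 41
41 —HB4→ 2·4^2 + 2·4 + 1 —bump→ 2·5^2 + 2·5 + 1 = 61 —(−1)→ 60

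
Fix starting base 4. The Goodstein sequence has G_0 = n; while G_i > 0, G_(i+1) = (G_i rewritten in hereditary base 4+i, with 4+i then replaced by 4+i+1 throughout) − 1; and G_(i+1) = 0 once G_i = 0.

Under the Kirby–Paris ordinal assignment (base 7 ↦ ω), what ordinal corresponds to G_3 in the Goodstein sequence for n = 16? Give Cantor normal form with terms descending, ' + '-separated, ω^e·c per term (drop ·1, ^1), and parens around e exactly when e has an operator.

ω·4 + 2

16 —HB4→ 4^2 —bump→ 5^2 = 25 —(−1)→ 24
24 —HB5→ 4·5 + 4 —bump→ 4·6 + 4 = 28 —(−1)→ 27
27 —HB6→ 4·6 + 3 —bump→ 4·7 + 3 = 31 —(−1)→ 30
30 —HB7→ 4·7 + 2 —bump→ 4·8 + 2 = 34 —(−1)→ 33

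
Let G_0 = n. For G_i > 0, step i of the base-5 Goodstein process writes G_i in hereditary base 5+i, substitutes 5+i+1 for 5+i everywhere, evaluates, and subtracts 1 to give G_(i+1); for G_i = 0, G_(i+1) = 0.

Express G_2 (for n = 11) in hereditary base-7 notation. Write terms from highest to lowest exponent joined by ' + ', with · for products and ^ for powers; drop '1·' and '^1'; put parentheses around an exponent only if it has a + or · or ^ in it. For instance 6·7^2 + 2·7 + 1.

i=0: 11 = 2·5 + 1 (b=5); 5→6: 2·6 + 1 = 13; 13−1 = 12
i=1: 12 = 2·6 (b=6); 6→7: 2·7 = 14; 14−1 = 13
i=2: 13 = 7 + 6 (b=7); 7→8: 8 + 6 = 14; 14−1 = 13

7 + 6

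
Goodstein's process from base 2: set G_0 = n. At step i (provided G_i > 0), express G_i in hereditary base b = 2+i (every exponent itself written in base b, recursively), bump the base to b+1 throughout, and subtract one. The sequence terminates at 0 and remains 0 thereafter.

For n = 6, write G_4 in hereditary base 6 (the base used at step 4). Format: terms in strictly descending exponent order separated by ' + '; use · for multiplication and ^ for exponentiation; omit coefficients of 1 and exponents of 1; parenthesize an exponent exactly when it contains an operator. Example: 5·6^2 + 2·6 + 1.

step 0: 6 = 2^2 + 2; sub 3 for 2: 3^3 + 3; = 30; G_1 = 30−1 = 29
step 1: 29 = 3^3 + 2; sub 4 for 3: 4^4 + 2; = 258; G_2 = 258−1 = 257
step 2: 257 = 4^4 + 1; sub 5 for 4: 5^5 + 1; = 3126; G_3 = 3126−1 = 3125
step 3: 3125 = 5^5; sub 6 for 5: 6^6; = 46656; G_4 = 46656−1 = 46655
step 4: 46655 = 5·6^5 + 5·6^4 + 5·6^3 + 5·6^2 + 5·6 + 5; sub 7 for 6: 5·7^5 + 5·7^4 + 5·7^3 + 5·7^2 + 5·7 + 5; = 98040; G_5 = 98040−1 = 98039

5·6^5 + 5·6^4 + 5·6^3 + 5·6^2 + 5·6 + 5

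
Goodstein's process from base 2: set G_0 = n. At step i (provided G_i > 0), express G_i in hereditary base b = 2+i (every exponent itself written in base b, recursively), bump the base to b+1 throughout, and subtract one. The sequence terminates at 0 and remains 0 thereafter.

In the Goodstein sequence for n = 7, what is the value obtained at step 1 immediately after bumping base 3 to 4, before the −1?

(0) 7|_2 = 2^2 + 2 + 1 ↦ 3^3 + 3 + 1|_3 = 31 ⇒ 30
(1) 30|_3 = 3^3 + 3 ↦ 4^4 + 4|_4 = 260 ⇒ 259

260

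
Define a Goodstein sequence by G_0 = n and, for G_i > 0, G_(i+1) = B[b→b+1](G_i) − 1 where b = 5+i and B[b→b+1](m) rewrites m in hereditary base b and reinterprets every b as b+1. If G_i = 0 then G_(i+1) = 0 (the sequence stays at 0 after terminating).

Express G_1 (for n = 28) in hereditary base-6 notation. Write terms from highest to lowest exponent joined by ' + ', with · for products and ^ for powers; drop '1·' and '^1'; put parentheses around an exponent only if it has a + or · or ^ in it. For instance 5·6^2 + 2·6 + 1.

6^2 + 2

(0) 28|_5 = 5^2 + 3 ↦ 6^2 + 3|_6 = 39 ⇒ 38
(1) 38|_6 = 6^2 + 2 ↦ 7^2 + 2|_7 = 51 ⇒ 50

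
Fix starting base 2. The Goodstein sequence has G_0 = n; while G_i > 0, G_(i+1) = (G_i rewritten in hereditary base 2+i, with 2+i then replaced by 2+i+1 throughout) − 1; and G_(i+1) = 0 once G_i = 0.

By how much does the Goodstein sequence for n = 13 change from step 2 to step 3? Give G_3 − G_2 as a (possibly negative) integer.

(0) 13|_2 = 2^(2 + 1) + 2^2 + 1 ↦ 3^(3 + 1) + 3^3 + 1|_3 = 109 ⇒ 108
(1) 108|_3 = 3^(3 + 1) + 3^3 ↦ 4^(4 + 1) + 4^4|_4 = 1280 ⇒ 1279
(2) 1279|_4 = 4^(4 + 1) + 3·4^3 + 3·4^2 + 3·4 + 3 ↦ 5^(5 + 1) + 3·5^3 + 3·5^2 + 3·5 + 3|_5 = 16093 ⇒ 16092

14813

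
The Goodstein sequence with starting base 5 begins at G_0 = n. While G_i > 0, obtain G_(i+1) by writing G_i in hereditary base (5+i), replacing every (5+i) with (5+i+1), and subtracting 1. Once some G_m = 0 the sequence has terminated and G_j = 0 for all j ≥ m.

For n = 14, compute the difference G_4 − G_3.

1

(0) 14|_5 = 2·5 + 4 ↦ 2·6 + 4|_6 = 16 ⇒ 15
(1) 15|_6 = 2·6 + 3 ↦ 2·7 + 3|_7 = 17 ⇒ 16
(2) 16|_7 = 2·7 + 2 ↦ 2·8 + 2|_8 = 18 ⇒ 17
(3) 17|_8 = 2·8 + 1 ↦ 2·9 + 1|_9 = 19 ⇒ 18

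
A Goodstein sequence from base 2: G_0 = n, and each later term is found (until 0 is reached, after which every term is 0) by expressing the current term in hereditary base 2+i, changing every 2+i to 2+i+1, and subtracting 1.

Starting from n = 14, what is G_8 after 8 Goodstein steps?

step 0: 14 = 2^(2 + 1) + 2^2 + 2; sub 3 for 2: 3^(3 + 1) + 3^3 + 3; = 111; G_1 = 111−1 = 110
step 1: 110 = 3^(3 + 1) + 3^3 + 2; sub 4 for 3: 4^(4 + 1) + 4^4 + 2; = 1282; G_2 = 1282−1 = 1281
step 2: 1281 = 4^(4 + 1) + 4^4 + 1; sub 5 for 4: 5^(5 + 1) + 5^5 + 1; = 18751; G_3 = 18751−1 = 18750
step 3: 18750 = 5^(5 + 1) + 5^5; sub 6 for 5: 6^(6 + 1) + 6^6; = 326592; G_4 = 326592−1 = 326591
step 4: 326591 = 6^(6 + 1) + 5·6^5 + 5·6^4 + 5·6^3 + 5·6^2 + 5·6 + 5; sub 7 for 6: 7^(7 + 1) + 5·7^5 + 5·7^4 + 5·7^3 + 5·7^2 + 5·7 + 5; = 5862841; G_5 = 5862841−1 = 5862840
step 5: 5862840 = 7^(7 + 1) + 5·7^5 + 5·7^4 + 5·7^3 + 5·7^2 + 5·7 + 4; sub 8 for 7: 8^(8 + 1) + 5·8^5 + 5·8^4 + 5·8^3 + 5·8^2 + 5·8 + 4; = 134404972; G_6 = 134404972−1 = 134404971
step 6: 134404971 = 8^(8 + 1) + 5·8^5 + 5·8^4 + 5·8^3 + 5·8^2 + 5·8 + 3; sub 9 for 8: 9^(9 + 1) + 5·9^5 + 5·9^4 + 5·9^3 + 5·9^2 + 5·9 + 3; = 3487116549; G_7 = 3487116549−1 = 3487116548
step 7: 3487116548 = 9^(9 + 1) + 5·9^5 + 5·9^4 + 5·9^3 + 5·9^2 + 5·9 + 2; sub 10 for 9: 10^(10 + 1) + 5·10^5 + 5·10^4 + 5·10^3 + 5·10^2 + 5·10 + 2; = 100000555552; G_8 = 100000555552−1 = 100000555551
step 8: 100000555551 = 10^(10 + 1) + 5·10^5 + 5·10^4 + 5·10^3 + 5·10^2 + 5·10 + 1; sub 11 for 10: 11^(11 + 1) + 5·11^5 + 5·11^4 + 5·11^3 + 5·11^2 + 5·11 + 1; = 3138429262497; G_9 = 3138429262497−1 = 3138429262496

100000555551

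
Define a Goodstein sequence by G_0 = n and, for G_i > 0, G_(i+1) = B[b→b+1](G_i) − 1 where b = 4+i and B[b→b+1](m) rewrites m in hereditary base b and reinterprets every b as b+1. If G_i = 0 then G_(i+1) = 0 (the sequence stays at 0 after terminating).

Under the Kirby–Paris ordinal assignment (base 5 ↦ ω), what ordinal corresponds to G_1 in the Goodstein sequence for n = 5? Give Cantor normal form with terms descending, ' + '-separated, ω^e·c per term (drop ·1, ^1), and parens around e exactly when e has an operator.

ω

[0] 5 ≡ 4 + 1 (base 4). Lift 5: 6. −1: 5.
[1] 5 ≡ 5 (base 5). Lift 6: 6. −1: 5.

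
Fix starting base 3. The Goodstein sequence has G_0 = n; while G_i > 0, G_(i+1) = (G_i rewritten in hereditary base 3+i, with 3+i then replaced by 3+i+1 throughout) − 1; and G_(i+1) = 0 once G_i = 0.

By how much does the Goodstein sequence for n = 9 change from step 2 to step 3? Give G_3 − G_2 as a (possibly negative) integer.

2

G_0=9  [base 3] 3^2  →[3↦4]→  4^2 = 16  −1 ⇒ G_1=15
G_1=15  [base 4] 3·4 + 3  →[4↦5]→  3·5 + 3 = 18  −1 ⇒ G_2=17
G_2=17  [base 5] 3·5 + 2  →[5↦6]→  3·6 + 2 = 20  −1 ⇒ G_3=19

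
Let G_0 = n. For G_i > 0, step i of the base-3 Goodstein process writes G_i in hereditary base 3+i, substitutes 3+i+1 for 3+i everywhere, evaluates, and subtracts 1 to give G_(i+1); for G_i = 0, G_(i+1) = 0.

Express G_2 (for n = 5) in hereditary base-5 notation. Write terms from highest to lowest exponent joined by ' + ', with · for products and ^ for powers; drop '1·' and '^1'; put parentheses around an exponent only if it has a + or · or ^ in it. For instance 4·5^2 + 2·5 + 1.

G_0 = 5. HB_3(5) = 3 + 2. Bump = 6. G_1 = 5.
G_1 = 5. HB_4(5) = 4 + 1. Bump = 6. G_2 = 5.

5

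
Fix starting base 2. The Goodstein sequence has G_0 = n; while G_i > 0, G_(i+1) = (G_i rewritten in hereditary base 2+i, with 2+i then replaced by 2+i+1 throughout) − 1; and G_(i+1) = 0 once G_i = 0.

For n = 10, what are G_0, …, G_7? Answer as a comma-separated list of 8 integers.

[0] 10 ≡ 2^(2 + 1) + 2 (base 2). Lift 3: 84. −1: 83.
[1] 83 ≡ 3^(3 + 1) + 2 (base 3). Lift 4: 1026. −1: 1025.
[2] 1025 ≡ 4^(4 + 1) + 1 (base 4). Lift 5: 15626. −1: 15625.
[3] 15625 ≡ 5^(5 + 1) (base 5). Lift 6: 279936. −1: 279935.
[4] 279935 ≡ 5·6^6 + 5·6^5 + 5·6^4 + 5·6^3 + 5·6^2 + 5·6 + 5 (base 6). Lift 7: 4215755. −1: 4215754.
[5] 4215754 ≡ 5·7^7 + 5·7^5 + 5·7^4 + 5·7^3 + 5·7^2 + 5·7 + 4 (base 7). Lift 8: 84073324. −1: 84073323.
[6] 84073323 ≡ 5·8^8 + 5·8^5 + 5·8^4 + 5·8^3 + 5·8^2 + 5·8 + 3 (base 8). Lift 9: 1937434593. −1: 1937434592.

10, 83, 1025, 15625, 279935, 4215754, 84073323, 1937434592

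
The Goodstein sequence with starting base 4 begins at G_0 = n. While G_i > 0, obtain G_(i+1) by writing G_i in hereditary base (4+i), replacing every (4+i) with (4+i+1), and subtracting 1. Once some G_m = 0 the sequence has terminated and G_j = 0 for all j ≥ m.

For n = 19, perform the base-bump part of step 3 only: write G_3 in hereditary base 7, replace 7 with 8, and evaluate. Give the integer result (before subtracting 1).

64

base 4: 19 = 4^2 + 3; at 5: 5^2 + 3 = 28; next = 27
base 5: 27 = 5^2 + 2; at 6: 6^2 + 2 = 38; next = 37
base 6: 37 = 6^2 + 1; at 7: 7^2 + 1 = 50; next = 49
base 7: 49 = 7^2; at 8: 8^2 = 64; next = 63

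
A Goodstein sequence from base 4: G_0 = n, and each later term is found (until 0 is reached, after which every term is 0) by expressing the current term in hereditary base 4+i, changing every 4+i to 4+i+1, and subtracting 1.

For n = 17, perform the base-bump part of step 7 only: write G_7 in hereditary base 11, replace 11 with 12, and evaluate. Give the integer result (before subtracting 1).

60

step 0: 17 = 4^2 + 1; sub 5 for 4: 5^2 + 1; = 26; G_1 = 26−1 = 25
step 1: 25 = 5^2; sub 6 for 5: 6^2; = 36; G_2 = 36−1 = 35
step 2: 35 = 5·6 + 5; sub 7 for 6: 5·7 + 5; = 40; G_3 = 40−1 = 39
step 3: 39 = 5·7 + 4; sub 8 for 7: 5·8 + 4; = 44; G_4 = 44−1 = 43
step 4: 43 = 5·8 + 3; sub 9 for 8: 5·9 + 3; = 48; G_5 = 48−1 = 47
step 5: 47 = 5·9 + 2; sub 10 for 9: 5·10 + 2; = 52; G_6 = 52−1 = 51
step 6: 51 = 5·10 + 1; sub 11 for 10: 5·11 + 1; = 56; G_7 = 56−1 = 55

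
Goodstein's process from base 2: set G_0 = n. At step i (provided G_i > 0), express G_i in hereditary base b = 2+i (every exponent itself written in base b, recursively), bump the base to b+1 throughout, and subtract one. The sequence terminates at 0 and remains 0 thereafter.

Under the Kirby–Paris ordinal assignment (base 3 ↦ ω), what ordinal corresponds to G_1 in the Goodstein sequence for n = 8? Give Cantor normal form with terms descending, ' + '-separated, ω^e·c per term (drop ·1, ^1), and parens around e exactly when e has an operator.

ω^ω·2 + ω^2·2 + ω·2 + 2

G_0=8  [base 2] 2^(2 + 1)  →[2↦3]→  3^(3 + 1) = 81  −1 ⇒ G_1=80
G_1=80  [base 3] 2·3^3 + 2·3^2 + 2·3 + 2  →[3↦4]→  2·4^4 + 2·4^2 + 2·4 + 2 = 554  −1 ⇒ G_2=553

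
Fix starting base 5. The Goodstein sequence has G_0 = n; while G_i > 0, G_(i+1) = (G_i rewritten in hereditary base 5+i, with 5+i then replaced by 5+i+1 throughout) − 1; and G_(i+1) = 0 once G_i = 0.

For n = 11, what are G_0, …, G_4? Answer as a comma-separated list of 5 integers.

G_0=11  [base 5] 2·5 + 1  →[5↦6]→  2·6 + 1 = 13  −1 ⇒ G_1=12
G_1=12  [base 6] 2·6  →[6↦7]→  2·7 = 14  −1 ⇒ G_2=13
G_2=13  [base 7] 7 + 6  →[7↦8]→  8 + 6 = 14  −1 ⇒ G_3=13
G_3=13  [base 8] 8 + 5  →[8↦9]→  9 + 5 = 14  −1 ⇒ G_4=13

11, 12, 13, 13, 13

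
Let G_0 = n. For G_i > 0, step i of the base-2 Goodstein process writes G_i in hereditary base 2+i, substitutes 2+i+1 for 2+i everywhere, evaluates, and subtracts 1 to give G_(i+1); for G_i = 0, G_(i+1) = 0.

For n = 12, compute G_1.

107

step 0: 12 = 2^(2 + 1) + 2^2; sub 3 for 2: 3^(3 + 1) + 3^3; = 108; G_1 = 108−1 = 107
step 1: 107 = 3^(3 + 1) + 2·3^2 + 2·3 + 2; sub 4 for 3: 4^(4 + 1) + 2·4^2 + 2·4 + 2; = 1066; G_2 = 1066−1 = 1065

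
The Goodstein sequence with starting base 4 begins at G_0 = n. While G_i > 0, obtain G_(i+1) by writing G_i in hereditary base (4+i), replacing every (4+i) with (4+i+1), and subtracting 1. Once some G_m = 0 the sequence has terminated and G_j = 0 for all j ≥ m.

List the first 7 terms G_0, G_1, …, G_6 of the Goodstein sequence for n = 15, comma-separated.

[0] 15 ≡ 3·4 + 3 (base 4). Lift 5: 18. −1: 17.
[1] 17 ≡ 3·5 + 2 (base 5). Lift 6: 20. −1: 19.
[2] 19 ≡ 3·6 + 1 (base 6). Lift 7: 22. −1: 21.
[3] 21 ≡ 3·7 (base 7). Lift 8: 24. −1: 23.
[4] 23 ≡ 2·8 + 7 (base 8). Lift 9: 25. −1: 24.
[5] 24 ≡ 2·9 + 6 (base 9). Lift 10: 26. −1: 25.

15, 17, 19, 21, 23, 24, 25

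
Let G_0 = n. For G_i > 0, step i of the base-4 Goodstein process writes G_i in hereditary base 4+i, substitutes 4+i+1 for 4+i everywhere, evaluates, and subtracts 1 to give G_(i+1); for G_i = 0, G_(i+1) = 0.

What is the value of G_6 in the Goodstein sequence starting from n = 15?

25

G_0=15  [base 4] 3·4 + 3  →[4↦5]→  3·5 + 3 = 18  −1 ⇒ G_1=17
G_1=17  [base 5] 3·5 + 2  →[5↦6]→  3·6 + 2 = 20  −1 ⇒ G_2=19
G_2=19  [base 6] 3·6 + 1  →[6↦7]→  3·7 + 1 = 22  −1 ⇒ G_3=21
G_3=21  [base 7] 3·7  →[7↦8]→  3·8 = 24  −1 ⇒ G_4=23
G_4=23  [base 8] 2·8 + 7  →[8↦9]→  2·9 + 7 = 25  −1 ⇒ G_5=24
G_5=24  [base 9] 2·9 + 6  →[9↦10]→  2·10 + 6 = 26  −1 ⇒ G_6=25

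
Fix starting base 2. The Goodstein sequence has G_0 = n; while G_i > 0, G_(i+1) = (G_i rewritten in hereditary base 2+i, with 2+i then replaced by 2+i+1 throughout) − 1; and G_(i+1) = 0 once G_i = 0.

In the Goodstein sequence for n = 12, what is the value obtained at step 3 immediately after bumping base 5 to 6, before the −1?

12 —HB2→ 2^(2 + 1) + 2^2 —bump→ 3^(3 + 1) + 3^3 = 108 —(−1)→ 107
107 —HB3→ 3^(3 + 1) + 2·3^2 + 2·3 + 2 —bump→ 4^(4 + 1) + 2·4^2 + 2·4 + 2 = 1066 —(−1)→ 1065
1065 —HB4→ 4^(4 + 1) + 2·4^2 + 2·4 + 1 —bump→ 5^(5 + 1) + 2·5^2 + 2·5 + 1 = 15686 —(−1)→ 15685

280020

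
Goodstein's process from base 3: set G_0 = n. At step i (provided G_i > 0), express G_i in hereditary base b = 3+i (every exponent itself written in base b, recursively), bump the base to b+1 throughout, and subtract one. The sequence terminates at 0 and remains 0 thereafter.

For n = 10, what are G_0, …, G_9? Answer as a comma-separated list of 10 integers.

10, 16, 24, 27, 30, 33, 36, 39, 41, 43

10 —HB3→ 3^2 + 1 —bump→ 4^2 + 1 = 17 —(−1)→ 16
16 —HB4→ 4^2 —bump→ 5^2 = 25 —(−1)→ 24
24 —HB5→ 4·5 + 4 —bump→ 4·6 + 4 = 28 —(−1)→ 27
27 —HB6→ 4·6 + 3 —bump→ 4·7 + 3 = 31 —(−1)→ 30
30 —HB7→ 4·7 + 2 —bump→ 4·8 + 2 = 34 —(−1)→ 33
33 —HB8→ 4·8 + 1 —bump→ 4·9 + 1 = 37 —(−1)→ 36
36 —HB9→ 4·9 —bump→ 4·10 = 40 —(−1)→ 39
39 —HB10→ 3·10 + 9 —bump→ 3·11 + 9 = 42 —(−1)→ 41
41 —HB11→ 3·11 + 8 —bump→ 3·12 + 8 = 44 —(−1)→ 43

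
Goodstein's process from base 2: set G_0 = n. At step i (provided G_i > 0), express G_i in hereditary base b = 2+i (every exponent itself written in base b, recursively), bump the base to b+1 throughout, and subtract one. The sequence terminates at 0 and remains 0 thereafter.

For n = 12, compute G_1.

[0] 12 ≡ 2^(2 + 1) + 2^2 (base 2). Lift 3: 108. −1: 107.
[1] 107 ≡ 3^(3 + 1) + 2·3^2 + 2·3 + 2 (base 3). Lift 4: 1066. −1: 1065.

107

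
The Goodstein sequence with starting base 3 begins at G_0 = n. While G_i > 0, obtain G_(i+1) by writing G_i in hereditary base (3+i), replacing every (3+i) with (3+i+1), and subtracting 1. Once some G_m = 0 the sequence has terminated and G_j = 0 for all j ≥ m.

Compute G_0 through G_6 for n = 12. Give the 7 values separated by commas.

12, 19, 27, 37, 49, 63, 69

i=0: 12 = 3^2 + 3 (b=3); 3→4: 4^2 + 4 = 20; 20−1 = 19
i=1: 19 = 4^2 + 3 (b=4); 4→5: 5^2 + 3 = 28; 28−1 = 27
i=2: 27 = 5^2 + 2 (b=5); 5→6: 6^2 + 2 = 38; 38−1 = 37
i=3: 37 = 6^2 + 1 (b=6); 6→7: 7^2 + 1 = 50; 50−1 = 49
i=4: 49 = 7^2 (b=7); 7→8: 8^2 = 64; 64−1 = 63
i=5: 63 = 7·8 + 7 (b=8); 8→9: 7·9 + 7 = 70; 70−1 = 69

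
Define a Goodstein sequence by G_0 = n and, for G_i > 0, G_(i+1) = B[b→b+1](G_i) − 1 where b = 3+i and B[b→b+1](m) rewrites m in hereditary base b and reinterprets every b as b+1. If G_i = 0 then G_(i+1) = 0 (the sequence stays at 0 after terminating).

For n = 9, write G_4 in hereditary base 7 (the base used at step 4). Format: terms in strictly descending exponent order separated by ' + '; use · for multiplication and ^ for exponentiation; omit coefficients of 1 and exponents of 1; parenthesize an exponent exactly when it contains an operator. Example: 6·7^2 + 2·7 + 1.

3·7

(0) 9|_3 = 3^2 ↦ 4^2|_4 = 16 ⇒ 15
(1) 15|_4 = 3·4 + 3 ↦ 3·5 + 3|_5 = 18 ⇒ 17
(2) 17|_5 = 3·5 + 2 ↦ 3·6 + 2|_6 = 20 ⇒ 19
(3) 19|_6 = 3·6 + 1 ↦ 3·7 + 1|_7 = 22 ⇒ 21
(4) 21|_7 = 3·7 ↦ 3·8|_8 = 24 ⇒ 23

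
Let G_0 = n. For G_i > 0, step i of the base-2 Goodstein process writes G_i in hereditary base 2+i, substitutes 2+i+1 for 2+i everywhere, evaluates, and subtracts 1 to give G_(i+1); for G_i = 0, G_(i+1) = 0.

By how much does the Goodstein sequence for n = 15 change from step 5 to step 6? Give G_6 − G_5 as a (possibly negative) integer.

G_0 = 15. HB_2(15) = 2^(2 + 1) + 2^2 + 2 + 1. Bump = 112. G_1 = 111.
G_1 = 111. HB_3(111) = 3^(3 + 1) + 3^3 + 3. Bump = 1284. G_2 = 1283.
G_2 = 1283. HB_4(1283) = 4^(4 + 1) + 4^4 + 3. Bump = 18753. G_3 = 18752.
G_3 = 18752. HB_5(18752) = 5^(5 + 1) + 5^5 + 2. Bump = 326594. G_4 = 326593.
G_4 = 326593. HB_6(326593) = 6^(6 + 1) + 6^6 + 1. Bump = 6588345. G_5 = 6588344.
G_5 = 6588344. HB_7(6588344) = 7^(7 + 1) + 7^7. Bump = 150994944. G_6 = 150994943.

144406599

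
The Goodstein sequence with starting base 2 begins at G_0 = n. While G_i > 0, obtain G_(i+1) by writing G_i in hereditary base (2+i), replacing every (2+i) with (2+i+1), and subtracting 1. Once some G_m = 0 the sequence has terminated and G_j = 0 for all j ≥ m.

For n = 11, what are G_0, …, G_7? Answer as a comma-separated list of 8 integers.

11, 84, 1027, 15627, 279937, 5764801, 134217727, 2749609302

i=0: 11 = 2^(2 + 1) + 2 + 1 (b=2); 2→3: 3^(3 + 1) + 3 + 1 = 85; 85−1 = 84
i=1: 84 = 3^(3 + 1) + 3 (b=3); 3→4: 4^(4 + 1) + 4 = 1028; 1028−1 = 1027
i=2: 1027 = 4^(4 + 1) + 3 (b=4); 4→5: 5^(5 + 1) + 3 = 15628; 15628−1 = 15627
i=3: 15627 = 5^(5 + 1) + 2 (b=5); 5→6: 6^(6 + 1) + 2 = 279938; 279938−1 = 279937
i=4: 279937 = 6^(6 + 1) + 1 (b=6); 6→7: 7^(7 + 1) + 1 = 5764802; 5764802−1 = 5764801
i=5: 5764801 = 7^(7 + 1) (b=7); 7→8: 8^(8 + 1) = 134217728; 134217728−1 = 134217727
i=6: 134217727 = 7·8^8 + 7·8^7 + 7·8^6 + 7·8^5 + 7·8^4 + 7·8^3 + 7·8^2 + 7·8 + 7 (b=8); 8→9: 7·9^9 + 7·9^7 + 7·9^6 + 7·9^5 + 7·9^4 + 7·9^3 + 7·9^2 + 7·9 + 7 = 2749609303; 2749609303−1 = 2749609302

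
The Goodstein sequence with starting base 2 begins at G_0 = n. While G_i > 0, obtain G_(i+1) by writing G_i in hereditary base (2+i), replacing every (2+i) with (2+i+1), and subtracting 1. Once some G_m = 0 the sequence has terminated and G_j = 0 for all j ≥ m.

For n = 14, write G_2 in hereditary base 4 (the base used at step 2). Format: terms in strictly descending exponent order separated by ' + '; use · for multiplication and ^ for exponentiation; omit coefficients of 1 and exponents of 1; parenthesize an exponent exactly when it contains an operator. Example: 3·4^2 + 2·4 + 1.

4^(4 + 1) + 4^4 + 1

[0] 14 ≡ 2^(2 + 1) + 2^2 + 2 (base 2). Lift 3: 111. −1: 110.
[1] 110 ≡ 3^(3 + 1) + 3^3 + 2 (base 3). Lift 4: 1282. −1: 1281.
[2] 1281 ≡ 4^(4 + 1) + 4^4 + 1 (base 4). Lift 5: 18751. −1: 18750.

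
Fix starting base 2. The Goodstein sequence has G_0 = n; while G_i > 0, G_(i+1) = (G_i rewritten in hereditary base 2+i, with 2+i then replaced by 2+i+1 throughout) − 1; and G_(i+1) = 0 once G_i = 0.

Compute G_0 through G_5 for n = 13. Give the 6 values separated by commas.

13, 108, 1279, 16092, 280711, 5765998

step 0: 13 = 2^(2 + 1) + 2^2 + 1; sub 3 for 2: 3^(3 + 1) + 3^3 + 1; = 109; G_1 = 109−1 = 108
step 1: 108 = 3^(3 + 1) + 3^3; sub 4 for 3: 4^(4 + 1) + 4^4; = 1280; G_2 = 1280−1 = 1279
step 2: 1279 = 4^(4 + 1) + 3·4^3 + 3·4^2 + 3·4 + 3; sub 5 for 4: 5^(5 + 1) + 3·5^3 + 3·5^2 + 3·5 + 3; = 16093; G_3 = 16093−1 = 16092
step 3: 16092 = 5^(5 + 1) + 3·5^3 + 3·5^2 + 3·5 + 2; sub 6 for 5: 6^(6 + 1) + 3·6^3 + 3·6^2 + 3·6 + 2; = 280712; G_4 = 280712−1 = 280711
step 4: 280711 = 6^(6 + 1) + 3·6^3 + 3·6^2 + 3·6 + 1; sub 7 for 6: 7^(7 + 1) + 3·7^3 + 3·7^2 + 3·7 + 1; = 5765999; G_5 = 5765999−1 = 5765998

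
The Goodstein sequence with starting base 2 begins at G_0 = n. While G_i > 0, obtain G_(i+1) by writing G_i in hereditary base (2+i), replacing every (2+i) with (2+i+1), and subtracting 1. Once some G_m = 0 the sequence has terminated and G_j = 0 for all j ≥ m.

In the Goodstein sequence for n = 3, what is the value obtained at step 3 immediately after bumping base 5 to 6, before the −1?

G_0=3  [base 2] 2 + 1  →[2↦3]→  3 + 1 = 4  −1 ⇒ G_1=3
G_1=3  [base 3] 3  →[3↦4]→  4 = 4  −1 ⇒ G_2=3
G_2=3  [base 4] 3  →[4↦5]→  3 = 3  −1 ⇒ G_3=2
G_3=2  [base 5] 2  →[5↦6]→  2 = 2  −1 ⇒ G_4=1

2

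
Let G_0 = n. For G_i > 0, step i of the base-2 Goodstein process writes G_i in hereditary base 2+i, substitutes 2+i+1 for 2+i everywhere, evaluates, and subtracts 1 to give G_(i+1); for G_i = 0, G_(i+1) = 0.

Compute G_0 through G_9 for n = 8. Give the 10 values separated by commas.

i=0: 8 = 2^(2 + 1) (b=2); 2→3: 3^(3 + 1) = 81; 81−1 = 80
i=1: 80 = 2·3^3 + 2·3^2 + 2·3 + 2 (b=3); 3→4: 2·4^4 + 2·4^2 + 2·4 + 2 = 554; 554−1 = 553
i=2: 553 = 2·4^4 + 2·4^2 + 2·4 + 1 (b=4); 4→5: 2·5^5 + 2·5^2 + 2·5 + 1 = 6311; 6311−1 = 6310
i=3: 6310 = 2·5^5 + 2·5^2 + 2·5 (b=5); 5→6: 2·6^6 + 2·6^2 + 2·6 = 93396; 93396−1 = 93395
i=4: 93395 = 2·6^6 + 2·6^2 + 6 + 5 (b=6); 6→7: 2·7^7 + 2·7^2 + 7 + 5 = 1647196; 1647196−1 = 1647195
i=5: 1647195 = 2·7^7 + 2·7^2 + 7 + 4 (b=7); 7→8: 2·8^8 + 2·8^2 + 8 + 4 = 33554572; 33554572−1 = 33554571
i=6: 33554571 = 2·8^8 + 2·8^2 + 8 + 3 (b=8); 8→9: 2·9^9 + 2·9^2 + 9 + 3 = 774841152; 774841152−1 = 774841151
i=7: 774841151 = 2·9^9 + 2·9^2 + 9 + 2 (b=9); 9→10: 2·10^10 + 2·10^2 + 10 + 2 = 20000000212; 20000000212−1 = 20000000211
i=8: 20000000211 = 2·10^10 + 2·10^2 + 10 + 1 (b=10); 10→11: 2·11^11 + 2·11^2 + 11 + 1 = 570623341476; 570623341476−1 = 570623341475

8, 80, 553, 6310, 93395, 1647195, 33554571, 774841151, 20000000211, 570623341475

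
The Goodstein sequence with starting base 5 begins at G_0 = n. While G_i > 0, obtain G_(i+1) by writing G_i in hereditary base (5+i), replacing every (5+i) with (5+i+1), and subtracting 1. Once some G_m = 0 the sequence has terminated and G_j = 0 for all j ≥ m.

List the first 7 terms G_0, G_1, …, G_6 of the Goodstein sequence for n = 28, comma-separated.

[0] 28 ≡ 5^2 + 3 (base 5). Lift 6: 39. −1: 38.
[1] 38 ≡ 6^2 + 2 (base 6). Lift 7: 51. −1: 50.
[2] 50 ≡ 7^2 + 1 (base 7). Lift 8: 65. −1: 64.
[3] 64 ≡ 8^2 (base 8). Lift 9: 81. −1: 80.
[4] 80 ≡ 8·9 + 8 (base 9). Lift 10: 88. −1: 87.
[5] 87 ≡ 8·10 + 7 (base 10). Lift 11: 95. −1: 94.

28, 38, 50, 64, 80, 87, 94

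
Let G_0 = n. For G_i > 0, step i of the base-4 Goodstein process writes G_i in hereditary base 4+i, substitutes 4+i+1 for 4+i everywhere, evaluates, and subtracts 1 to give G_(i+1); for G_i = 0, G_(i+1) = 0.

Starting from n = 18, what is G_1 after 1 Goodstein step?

i=0: 18 = 4^2 + 2 (b=4); 4→5: 5^2 + 2 = 27; 27−1 = 26
i=1: 26 = 5^2 + 1 (b=5); 5→6: 6^2 + 1 = 37; 37−1 = 36

26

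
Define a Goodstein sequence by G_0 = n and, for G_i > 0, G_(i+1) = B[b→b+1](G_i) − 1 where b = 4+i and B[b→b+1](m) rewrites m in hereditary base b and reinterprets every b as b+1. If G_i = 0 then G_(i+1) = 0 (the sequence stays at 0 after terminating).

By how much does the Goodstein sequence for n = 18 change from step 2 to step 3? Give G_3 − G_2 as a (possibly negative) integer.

G_0 = 18. HB_4(18) = 4^2 + 2. Bump = 27. G_1 = 26.
G_1 = 26. HB_5(26) = 5^2 + 1. Bump = 37. G_2 = 36.
G_2 = 36. HB_6(36) = 6^2. Bump = 49. G_3 = 48.

12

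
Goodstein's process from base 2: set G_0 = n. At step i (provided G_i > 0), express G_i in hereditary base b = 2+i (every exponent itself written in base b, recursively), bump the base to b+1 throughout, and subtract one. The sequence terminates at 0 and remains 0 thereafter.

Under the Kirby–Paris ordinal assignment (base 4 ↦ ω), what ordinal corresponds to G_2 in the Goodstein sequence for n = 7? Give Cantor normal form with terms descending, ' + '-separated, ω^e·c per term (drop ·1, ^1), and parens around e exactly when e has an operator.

ω^ω + 3

base 2: 7 = 2^2 + 2 + 1; at 3: 3^3 + 3 + 1 = 31; next = 30
base 3: 30 = 3^3 + 3; at 4: 4^4 + 4 = 260; next = 259
base 4: 259 = 4^4 + 3; at 5: 5^5 + 3 = 3128; next = 3127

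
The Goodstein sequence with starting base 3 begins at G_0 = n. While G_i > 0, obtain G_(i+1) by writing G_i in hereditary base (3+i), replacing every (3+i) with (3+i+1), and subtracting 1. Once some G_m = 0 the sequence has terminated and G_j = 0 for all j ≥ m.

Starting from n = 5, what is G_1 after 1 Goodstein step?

G_0=5  [base 3] 3 + 2  →[3↦4]→  4 + 2 = 6  −1 ⇒ G_1=5
G_1=5  [base 4] 4 + 1  →[4↦5]→  5 + 1 = 6  −1 ⇒ G_2=5

5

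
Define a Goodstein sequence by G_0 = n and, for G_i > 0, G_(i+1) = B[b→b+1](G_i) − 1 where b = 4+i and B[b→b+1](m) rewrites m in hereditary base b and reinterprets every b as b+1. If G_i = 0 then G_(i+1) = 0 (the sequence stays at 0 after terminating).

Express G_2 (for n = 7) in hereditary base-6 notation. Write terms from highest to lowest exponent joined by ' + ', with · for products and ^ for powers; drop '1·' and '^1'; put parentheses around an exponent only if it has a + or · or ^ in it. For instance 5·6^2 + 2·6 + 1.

G_0 = 7. HB_4(7) = 4 + 3. Bump = 8. G_1 = 7.
G_1 = 7. HB_5(7) = 5 + 2. Bump = 8. G_2 = 7.
G_2 = 7. HB_6(7) = 6 + 1. Bump = 8. G_3 = 7.

6 + 1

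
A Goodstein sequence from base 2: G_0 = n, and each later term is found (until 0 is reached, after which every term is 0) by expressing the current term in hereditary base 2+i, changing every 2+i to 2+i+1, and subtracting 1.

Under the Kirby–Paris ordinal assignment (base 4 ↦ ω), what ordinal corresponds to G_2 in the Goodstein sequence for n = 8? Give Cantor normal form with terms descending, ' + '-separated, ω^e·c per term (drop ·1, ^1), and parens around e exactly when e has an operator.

ω^ω·2 + ω^2·2 + ω·2 + 1

base 2: 8 = 2^(2 + 1); at 3: 3^(3 + 1) = 81; next = 80
base 3: 80 = 2·3^3 + 2·3^2 + 2·3 + 2; at 4: 2·4^4 + 2·4^2 + 2·4 + 2 = 554; next = 553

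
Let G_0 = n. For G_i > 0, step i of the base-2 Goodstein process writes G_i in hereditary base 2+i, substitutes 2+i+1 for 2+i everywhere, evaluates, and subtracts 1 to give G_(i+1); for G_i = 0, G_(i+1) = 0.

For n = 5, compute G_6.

1751

base 2: 5 = 2^2 + 1; at 3: 3^3 + 1 = 28; next = 27
base 3: 27 = 3^3; at 4: 4^4 = 256; next = 255
base 4: 255 = 3·4^3 + 3·4^2 + 3·4 + 3; at 5: 3·5^3 + 3·5^2 + 3·5 + 3 = 468; next = 467
base 5: 467 = 3·5^3 + 3·5^2 + 3·5 + 2; at 6: 3·6^3 + 3·6^2 + 3·6 + 2 = 776; next = 775
base 6: 775 = 3·6^3 + 3·6^2 + 3·6 + 1; at 7: 3·7^3 + 3·7^2 + 3·7 + 1 = 1198; next = 1197
base 7: 1197 = 3·7^3 + 3·7^2 + 3·7; at 8: 3·8^3 + 3·8^2 + 3·8 = 1752; next = 1751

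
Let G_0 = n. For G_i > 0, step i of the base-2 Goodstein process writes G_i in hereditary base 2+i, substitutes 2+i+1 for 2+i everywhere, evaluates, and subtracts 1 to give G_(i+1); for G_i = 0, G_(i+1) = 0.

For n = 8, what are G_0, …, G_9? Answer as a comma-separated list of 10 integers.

8, 80, 553, 6310, 93395, 1647195, 33554571, 774841151, 20000000211, 570623341475

base 2: 8 = 2^(2 + 1); at 3: 3^(3 + 1) = 81; next = 80
base 3: 80 = 2·3^3 + 2·3^2 + 2·3 + 2; at 4: 2·4^4 + 2·4^2 + 2·4 + 2 = 554; next = 553
base 4: 553 = 2·4^4 + 2·4^2 + 2·4 + 1; at 5: 2·5^5 + 2·5^2 + 2·5 + 1 = 6311; next = 6310
base 5: 6310 = 2·5^5 + 2·5^2 + 2·5; at 6: 2·6^6 + 2·6^2 + 2·6 = 93396; next = 93395
base 6: 93395 = 2·6^6 + 2·6^2 + 6 + 5; at 7: 2·7^7 + 2·7^2 + 7 + 5 = 1647196; next = 1647195
base 7: 1647195 = 2·7^7 + 2·7^2 + 7 + 4; at 8: 2·8^8 + 2·8^2 + 8 + 4 = 33554572; next = 33554571
base 8: 33554571 = 2·8^8 + 2·8^2 + 8 + 3; at 9: 2·9^9 + 2·9^2 + 9 + 3 = 774841152; next = 774841151
base 9: 774841151 = 2·9^9 + 2·9^2 + 9 + 2; at 10: 2·10^10 + 2·10^2 + 10 + 2 = 20000000212; next = 20000000211
base 10: 20000000211 = 2·10^10 + 2·10^2 + 10 + 1; at 11: 2·11^11 + 2·11^2 + 11 + 1 = 570623341476; next = 570623341475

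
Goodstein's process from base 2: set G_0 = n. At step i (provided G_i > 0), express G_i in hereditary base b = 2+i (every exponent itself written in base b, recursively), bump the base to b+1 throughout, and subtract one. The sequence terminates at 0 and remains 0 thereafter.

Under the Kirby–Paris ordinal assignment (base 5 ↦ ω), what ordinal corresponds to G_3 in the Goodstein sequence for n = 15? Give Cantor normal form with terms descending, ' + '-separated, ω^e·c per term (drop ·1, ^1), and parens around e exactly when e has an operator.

[0] 15 ≡ 2^(2 + 1) + 2^2 + 2 + 1 (base 2). Lift 3: 112. −1: 111.
[1] 111 ≡ 3^(3 + 1) + 3^3 + 3 (base 3). Lift 4: 1284. −1: 1283.
[2] 1283 ≡ 4^(4 + 1) + 4^4 + 3 (base 4). Lift 5: 18753. −1: 18752.
[3] 18752 ≡ 5^(5 + 1) + 5^5 + 2 (base 5). Lift 6: 326594. −1: 326593.

ω^(ω + 1) + ω^ω + 2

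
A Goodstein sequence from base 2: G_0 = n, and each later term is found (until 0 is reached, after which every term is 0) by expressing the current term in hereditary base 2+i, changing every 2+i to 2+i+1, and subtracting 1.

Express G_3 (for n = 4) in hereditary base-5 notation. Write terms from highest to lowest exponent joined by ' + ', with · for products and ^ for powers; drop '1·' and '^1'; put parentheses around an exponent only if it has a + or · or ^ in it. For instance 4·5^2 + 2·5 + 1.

(0) 4|_2 = 2^2 ↦ 3^3|_3 = 27 ⇒ 26
(1) 26|_3 = 2·3^2 + 2·3 + 2 ↦ 2·4^2 + 2·4 + 2|_4 = 42 ⇒ 41
(2) 41|_4 = 2·4^2 + 2·4 + 1 ↦ 2·5^2 + 2·5 + 1|_5 = 61 ⇒ 60
(3) 60|_5 = 2·5^2 + 2·5 ↦ 2·6^2 + 2·6|_6 = 84 ⇒ 83

2·5^2 + 2·5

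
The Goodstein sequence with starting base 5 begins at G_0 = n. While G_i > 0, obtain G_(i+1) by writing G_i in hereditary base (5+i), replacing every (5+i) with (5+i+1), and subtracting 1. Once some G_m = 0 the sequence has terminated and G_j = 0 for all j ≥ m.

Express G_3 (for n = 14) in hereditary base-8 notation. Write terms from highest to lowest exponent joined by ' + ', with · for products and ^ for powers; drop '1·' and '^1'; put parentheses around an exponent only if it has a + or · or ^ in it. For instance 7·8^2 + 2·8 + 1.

2·8 + 1

base 5: 14 = 2·5 + 4; at 6: 2·6 + 4 = 16; next = 15
base 6: 15 = 2·6 + 3; at 7: 2·7 + 3 = 17; next = 16
base 7: 16 = 2·7 + 2; at 8: 2·8 + 2 = 18; next = 17
base 8: 17 = 2·8 + 1; at 9: 2·9 + 1 = 19; next = 18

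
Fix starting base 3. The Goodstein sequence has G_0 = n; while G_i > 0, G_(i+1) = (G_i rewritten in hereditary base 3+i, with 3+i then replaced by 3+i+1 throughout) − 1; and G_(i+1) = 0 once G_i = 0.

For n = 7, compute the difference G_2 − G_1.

G_0 = 7. HB_3(7) = 2·3 + 1. Bump = 9. G_1 = 8.
G_1 = 8. HB_4(8) = 2·4. Bump = 10. G_2 = 9.

1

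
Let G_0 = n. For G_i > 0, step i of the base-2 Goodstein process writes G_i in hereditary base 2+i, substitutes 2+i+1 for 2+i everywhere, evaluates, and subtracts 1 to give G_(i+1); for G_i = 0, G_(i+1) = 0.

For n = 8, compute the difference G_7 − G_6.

741286580

base 2: 8 = 2^(2 + 1); at 3: 3^(3 + 1) = 81; next = 80
base 3: 80 = 2·3^3 + 2·3^2 + 2·3 + 2; at 4: 2·4^4 + 2·4^2 + 2·4 + 2 = 554; next = 553
base 4: 553 = 2·4^4 + 2·4^2 + 2·4 + 1; at 5: 2·5^5 + 2·5^2 + 2·5 + 1 = 6311; next = 6310
base 5: 6310 = 2·5^5 + 2·5^2 + 2·5; at 6: 2·6^6 + 2·6^2 + 2·6 = 93396; next = 93395
base 6: 93395 = 2·6^6 + 2·6^2 + 6 + 5; at 7: 2·7^7 + 2·7^2 + 7 + 5 = 1647196; next = 1647195
base 7: 1647195 = 2·7^7 + 2·7^2 + 7 + 4; at 8: 2·8^8 + 2·8^2 + 8 + 4 = 33554572; next = 33554571
base 8: 33554571 = 2·8^8 + 2·8^2 + 8 + 3; at 9: 2·9^9 + 2·9^2 + 9 + 3 = 774841152; next = 774841151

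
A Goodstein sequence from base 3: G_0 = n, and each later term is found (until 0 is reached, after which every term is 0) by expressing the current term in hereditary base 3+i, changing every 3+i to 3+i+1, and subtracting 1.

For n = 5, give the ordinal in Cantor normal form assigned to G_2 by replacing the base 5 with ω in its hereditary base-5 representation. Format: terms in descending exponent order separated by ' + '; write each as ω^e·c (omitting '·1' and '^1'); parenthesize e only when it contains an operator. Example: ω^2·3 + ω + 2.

ω

(0) 5|_3 = 3 + 2 ↦ 4 + 2|_4 = 6 ⇒ 5
(1) 5|_4 = 4 + 1 ↦ 5 + 1|_5 = 6 ⇒ 5
(2) 5|_5 = 5 ↦ 6|_6 = 6 ⇒ 5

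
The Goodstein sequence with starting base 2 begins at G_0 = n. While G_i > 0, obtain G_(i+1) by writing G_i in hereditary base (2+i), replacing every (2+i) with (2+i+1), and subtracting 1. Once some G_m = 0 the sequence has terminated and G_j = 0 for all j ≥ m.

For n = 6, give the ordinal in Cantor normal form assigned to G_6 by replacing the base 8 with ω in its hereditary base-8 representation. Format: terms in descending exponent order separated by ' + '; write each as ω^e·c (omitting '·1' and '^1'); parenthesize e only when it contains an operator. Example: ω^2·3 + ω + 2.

G_0=6  [base 2] 2^2 + 2  →[2↦3]→  3^3 + 3 = 30  −1 ⇒ G_1=29
G_1=29  [base 3] 3^3 + 2  →[3↦4]→  4^4 + 2 = 258  −1 ⇒ G_2=257
G_2=257  [base 4] 4^4 + 1  →[4↦5]→  5^5 + 1 = 3126  −1 ⇒ G_3=3125
G_3=3125  [base 5] 5^5  →[5↦6]→  6^6 = 46656  −1 ⇒ G_4=46655
G_4=46655  [base 6] 5·6^5 + 5·6^4 + 5·6^3 + 5·6^2 + 5·6 + 5  →[6↦7]→  5·7^5 + 5·7^4 + 5·7^3 + 5·7^2 + 5·7 + 5 = 98040  −1 ⇒ G_5=98039
G_5=98039  [base 7] 5·7^5 + 5·7^4 + 5·7^3 + 5·7^2 + 5·7 + 4  →[7↦8]→  5·8^5 + 5·8^4 + 5·8^3 + 5·8^2 + 5·8 + 4 = 187244  −1 ⇒ G_6=187243

ω^5·5 + ω^4·5 + ω^3·5 + ω^2·5 + ω·5 + 3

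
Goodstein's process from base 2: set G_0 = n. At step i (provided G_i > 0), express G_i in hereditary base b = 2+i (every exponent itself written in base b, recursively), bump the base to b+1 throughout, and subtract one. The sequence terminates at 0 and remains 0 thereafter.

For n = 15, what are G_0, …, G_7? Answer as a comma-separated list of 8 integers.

15, 111, 1283, 18752, 326593, 6588344, 150994943, 3524450280

step 0: 15 = 2^(2 + 1) + 2^2 + 2 + 1; sub 3 for 2: 3^(3 + 1) + 3^3 + 3 + 1; = 112; G_1 = 112−1 = 111
step 1: 111 = 3^(3 + 1) + 3^3 + 3; sub 4 for 3: 4^(4 + 1) + 4^4 + 4; = 1284; G_2 = 1284−1 = 1283
step 2: 1283 = 4^(4 + 1) + 4^4 + 3; sub 5 for 4: 5^(5 + 1) + 5^5 + 3; = 18753; G_3 = 18753−1 = 18752
step 3: 18752 = 5^(5 + 1) + 5^5 + 2; sub 6 for 5: 6^(6 + 1) + 6^6 + 2; = 326594; G_4 = 326594−1 = 326593
step 4: 326593 = 6^(6 + 1) + 6^6 + 1; sub 7 for 6: 7^(7 + 1) + 7^7 + 1; = 6588345; G_5 = 6588345−1 = 6588344
step 5: 6588344 = 7^(7 + 1) + 7^7; sub 8 for 7: 8^(8 + 1) + 8^8; = 150994944; G_6 = 150994944−1 = 150994943
step 6: 150994943 = 8^(8 + 1) + 7·8^7 + 7·8^6 + 7·8^5 + 7·8^4 + 7·8^3 + 7·8^2 + 7·8 + 7; sub 9 for 8: 9^(9 + 1) + 7·9^7 + 7·9^6 + 7·9^5 + 7·9^4 + 7·9^3 + 7·9^2 + 7·9 + 7; = 3524450281; G_7 = 3524450281−1 = 3524450280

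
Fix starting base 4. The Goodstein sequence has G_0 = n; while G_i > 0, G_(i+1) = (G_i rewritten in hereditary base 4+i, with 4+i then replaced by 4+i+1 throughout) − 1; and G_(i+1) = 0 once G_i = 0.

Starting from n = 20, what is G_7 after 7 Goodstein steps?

107

base 4: 20 = 4^2 + 4; at 5: 5^2 + 5 = 30; next = 29
base 5: 29 = 5^2 + 4; at 6: 6^2 + 4 = 40; next = 39
base 6: 39 = 6^2 + 3; at 7: 7^2 + 3 = 52; next = 51
base 7: 51 = 7^2 + 2; at 8: 8^2 + 2 = 66; next = 65
base 8: 65 = 8^2 + 1; at 9: 9^2 + 1 = 82; next = 81
base 9: 81 = 9^2; at 10: 10^2 = 100; next = 99
base 10: 99 = 9·10 + 9; at 11: 9·11 + 9 = 108; next = 107
base 11: 107 = 9·11 + 8; at 12: 9·12 + 8 = 116; next = 115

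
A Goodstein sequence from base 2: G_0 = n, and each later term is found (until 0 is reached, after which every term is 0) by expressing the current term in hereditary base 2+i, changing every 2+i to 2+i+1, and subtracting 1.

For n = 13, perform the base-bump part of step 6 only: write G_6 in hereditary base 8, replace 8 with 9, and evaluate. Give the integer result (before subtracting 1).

base 2: 13 = 2^(2 + 1) + 2^2 + 1; at 3: 3^(3 + 1) + 3^3 + 1 = 109; next = 108
base 3: 108 = 3^(3 + 1) + 3^3; at 4: 4^(4 + 1) + 4^4 = 1280; next = 1279
base 4: 1279 = 4^(4 + 1) + 3·4^3 + 3·4^2 + 3·4 + 3; at 5: 5^(5 + 1) + 3·5^3 + 3·5^2 + 3·5 + 3 = 16093; next = 16092
base 5: 16092 = 5^(5 + 1) + 3·5^3 + 3·5^2 + 3·5 + 2; at 6: 6^(6 + 1) + 3·6^3 + 3·6^2 + 3·6 + 2 = 280712; next = 280711
base 6: 280711 = 6^(6 + 1) + 3·6^3 + 3·6^2 + 3·6 + 1; at 7: 7^(7 + 1) + 3·7^3 + 3·7^2 + 3·7 + 1 = 5765999; next = 5765998
base 7: 5765998 = 7^(7 + 1) + 3·7^3 + 3·7^2 + 3·7; at 8: 8^(8 + 1) + 3·8^3 + 3·8^2 + 3·8 = 134219480; next = 134219479
base 8: 134219479 = 8^(8 + 1) + 3·8^3 + 3·8^2 + 2·8 + 7; at 9: 9^(9 + 1) + 3·9^3 + 3·9^2 + 2·9 + 7 = 3486786856; next = 3486786855

3486786856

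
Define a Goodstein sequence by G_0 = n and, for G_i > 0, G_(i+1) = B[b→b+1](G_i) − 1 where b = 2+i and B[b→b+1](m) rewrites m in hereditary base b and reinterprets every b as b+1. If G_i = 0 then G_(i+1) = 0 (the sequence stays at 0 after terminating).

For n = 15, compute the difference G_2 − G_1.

G_0 = 15. HB_2(15) = 2^(2 + 1) + 2^2 + 2 + 1. Bump = 112. G_1 = 111.
G_1 = 111. HB_3(111) = 3^(3 + 1) + 3^3 + 3. Bump = 1284. G_2 = 1283.

1172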